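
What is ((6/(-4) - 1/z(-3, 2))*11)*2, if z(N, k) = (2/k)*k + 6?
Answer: -143/4 ≈ -35.750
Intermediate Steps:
z(N, k) = 8 (z(N, k) = 2 + 6 = 8)
((6/(-4) - 1/z(-3, 2))*11)*2 = ((6/(-4) - 1/8)*11)*2 = ((6*(-¼) - 1*⅛)*11)*2 = ((-3/2 - ⅛)*11)*2 = -13/8*11*2 = -143/8*2 = -143/4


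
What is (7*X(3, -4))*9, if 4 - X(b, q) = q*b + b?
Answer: 819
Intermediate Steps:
X(b, q) = 4 - b - b*q (X(b, q) = 4 - (q*b + b) = 4 - (b*q + b) = 4 - (b + b*q) = 4 + (-b - b*q) = 4 - b - b*q)
(7*X(3, -4))*9 = (7*(4 - 1*3 - 1*3*(-4)))*9 = (7*(4 - 3 + 12))*9 = (7*13)*9 = 91*9 = 819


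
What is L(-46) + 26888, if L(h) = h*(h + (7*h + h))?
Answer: 45932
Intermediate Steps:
L(h) = 9*h² (L(h) = h*(h + 8*h) = h*(9*h) = 9*h²)
L(-46) + 26888 = 9*(-46)² + 26888 = 9*2116 + 26888 = 19044 + 26888 = 45932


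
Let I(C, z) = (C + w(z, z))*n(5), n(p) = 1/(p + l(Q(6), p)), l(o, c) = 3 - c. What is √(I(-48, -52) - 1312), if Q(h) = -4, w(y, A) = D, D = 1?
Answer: I*√11949/3 ≈ 36.437*I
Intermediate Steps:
w(y, A) = 1
n(p) = ⅓ (n(p) = 1/(p + (3 - p)) = 1/3 = ⅓)
I(C, z) = ⅓ + C/3 (I(C, z) = (C + 1)*(⅓) = (1 + C)*(⅓) = ⅓ + C/3)
√(I(-48, -52) - 1312) = √((⅓ + (⅓)*(-48)) - 1312) = √((⅓ - 16) - 1312) = √(-47/3 - 1312) = √(-3983/3) = I*√11949/3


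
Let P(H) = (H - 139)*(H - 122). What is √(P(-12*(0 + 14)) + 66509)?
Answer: √155539 ≈ 394.38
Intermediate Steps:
P(H) = (-139 + H)*(-122 + H)
√(P(-12*(0 + 14)) + 66509) = √((16958 + (-12*(0 + 14))² - (-3132)*(0 + 14)) + 66509) = √((16958 + (-12*14)² - (-3132)*14) + 66509) = √((16958 + (-168)² - 261*(-168)) + 66509) = √((16958 + 28224 + 43848) + 66509) = √(89030 + 66509) = √155539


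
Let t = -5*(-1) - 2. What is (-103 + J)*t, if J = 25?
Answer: -234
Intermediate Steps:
t = 3 (t = 5 - 2 = 3)
(-103 + J)*t = (-103 + 25)*3 = -78*3 = -234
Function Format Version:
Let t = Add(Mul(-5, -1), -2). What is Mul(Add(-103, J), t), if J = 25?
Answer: -234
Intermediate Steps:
t = 3 (t = Add(5, -2) = 3)
Mul(Add(-103, J), t) = Mul(Add(-103, 25), 3) = Mul(-78, 3) = -234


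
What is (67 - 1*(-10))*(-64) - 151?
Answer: -5079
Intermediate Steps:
(67 - 1*(-10))*(-64) - 151 = (67 + 10)*(-64) - 151 = 77*(-64) - 151 = -4928 - 151 = -5079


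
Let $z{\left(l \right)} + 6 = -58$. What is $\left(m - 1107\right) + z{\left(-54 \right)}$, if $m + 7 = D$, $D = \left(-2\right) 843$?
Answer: $-2864$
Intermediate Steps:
$D = -1686$
$m = -1693$ ($m = -7 - 1686 = -1693$)
$z{\left(l \right)} = -64$ ($z{\left(l \right)} = -6 - 58 = -64$)
$\left(m - 1107\right) + z{\left(-54 \right)} = \left(-1693 - 1107\right) - 64 = -2800 - 64 = -2864$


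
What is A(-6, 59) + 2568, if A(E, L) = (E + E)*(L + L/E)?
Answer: 1978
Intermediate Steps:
A(E, L) = 2*E*(L + L/E) (A(E, L) = (2*E)*(L + L/E) = 2*E*(L + L/E))
A(-6, 59) + 2568 = 2*59*(1 - 6) + 2568 = 2*59*(-5) + 2568 = -590 + 2568 = 1978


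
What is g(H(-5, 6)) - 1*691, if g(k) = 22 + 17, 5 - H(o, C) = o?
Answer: -652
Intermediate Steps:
H(o, C) = 5 - o
g(k) = 39
g(H(-5, 6)) - 1*691 = 39 - 1*691 = 39 - 691 = -652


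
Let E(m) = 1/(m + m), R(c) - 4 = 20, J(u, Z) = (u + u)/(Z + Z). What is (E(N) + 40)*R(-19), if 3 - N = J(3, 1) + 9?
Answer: 2876/3 ≈ 958.67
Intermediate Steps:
J(u, Z) = u/Z (J(u, Z) = (2*u)/((2*Z)) = (2*u)*(1/(2*Z)) = u/Z)
R(c) = 24 (R(c) = 4 + 20 = 24)
N = -9 (N = 3 - (3/1 + 9) = 3 - (3*1 + 9) = 3 - (3 + 9) = 3 - 1*12 = 3 - 12 = -9)
E(m) = 1/(2*m)
(E(N) + 40)*R(-19) = ((1/2)/(-9) + 40)*24 = ((1/2)*(-1/9) + 40)*24 = (-1/18 + 40)*24 = (719/18)*24 = 2876/3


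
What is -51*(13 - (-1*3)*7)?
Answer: -1734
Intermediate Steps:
-51*(13 - (-1*3)*7) = -51*(13 - (-3)*7) = -51*(13 - 1*(-21)) = -51*(13 + 21) = -51*34 = -1734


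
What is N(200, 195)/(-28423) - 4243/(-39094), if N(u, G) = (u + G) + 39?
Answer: 103631993/1111168762 ≈ 0.093264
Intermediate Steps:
N(u, G) = 39 + G + u (N(u, G) = (G + u) + 39 = 39 + G + u)
N(200, 195)/(-28423) - 4243/(-39094) = (39 + 195 + 200)/(-28423) - 4243/(-39094) = 434*(-1/28423) - 4243*(-1/39094) = -434/28423 + 4243/39094 = 103631993/1111168762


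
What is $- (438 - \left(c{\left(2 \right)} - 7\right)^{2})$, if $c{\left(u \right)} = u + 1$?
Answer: $-422$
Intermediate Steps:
$c{\left(u \right)} = 1 + u$
$- (438 - \left(c{\left(2 \right)} - 7\right)^{2}) = - (438 - \left(\left(1 + 2\right) - 7\right)^{2}) = - (438 - \left(3 - 7\right)^{2}) = - (438 - \left(-4\right)^{2}) = - (438 - 16) = \left(-1\right) 422 = -422$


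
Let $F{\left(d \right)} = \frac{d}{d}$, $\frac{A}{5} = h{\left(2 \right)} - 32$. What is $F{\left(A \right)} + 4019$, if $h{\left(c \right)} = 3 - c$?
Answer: $4020$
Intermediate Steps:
$A = -155$ ($A = 5 \left(\left(3 - 2\right) - 32\right) = 5 \left(1 - 32\right) = 5 \left(-31\right) = -155$)
$F{\left(d \right)} = 1$
$F{\left(A \right)} + 4019 = 1 + 4019 = 4020$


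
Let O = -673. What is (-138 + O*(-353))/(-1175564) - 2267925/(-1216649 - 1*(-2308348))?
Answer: -2925294169969/1283362043236 ≈ -2.2794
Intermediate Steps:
(-138 + O*(-353))/(-1175564) - 2267925/(-1216649 - 1*(-2308348)) = (-138 - 673*(-353))/(-1175564) - 2267925/(-1216649 - 1*(-2308348)) = (-138 + 237569)*(-1/1175564) - 2267925/(-1216649 + 2308348) = 237431*(-1/1175564) - 2267925/1091699 = -237431/1175564 - 2267925*1/1091699 = -237431/1175564 - 2267925/1091699 = -2925294169969/1283362043236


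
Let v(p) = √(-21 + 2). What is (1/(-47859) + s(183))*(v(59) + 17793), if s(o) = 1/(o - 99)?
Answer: 1927575/9116 + 325*I*√19/27348 ≈ 211.45 + 0.051801*I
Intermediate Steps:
s(o) = 1/(-99 + o)
v(p) = I*√19 (v(p) = √(-19) = I*√19)
(1/(-47859) + s(183))*(v(59) + 17793) = (1/(-47859) + 1/(-99 + 183))*(I*√19 + 17793) = (-1/47859 + 1/84)*(17793 + I*√19) = 325*(17793 + I*√19)/27348 = 1927575/9116 + 325*I*√19/27348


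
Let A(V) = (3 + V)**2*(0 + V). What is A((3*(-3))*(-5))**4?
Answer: 115552661809397760000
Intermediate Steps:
A(V) = V*(3 + V)**2 (A(V) = (3 + V)**2*V = V*(3 + V)**2)
A((3*(-3))*(-5))**4 = (((3*(-3))*(-5))*(3 + (3*(-3))*(-5))**2)**4 = ((-9*(-5))*(3 - 9*(-5))**2)**4 = (45*(3 + 45)**2)**4 = (45*48**2)**4 = (45*2304)**4 = 103680**4 = 115552661809397760000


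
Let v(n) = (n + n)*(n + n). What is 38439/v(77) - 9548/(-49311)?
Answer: 2121905897/1169459676 ≈ 1.8144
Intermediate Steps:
v(n) = 4*n² (v(n) = (2*n)*(2*n) = 4*n²)
38439/v(77) - 9548/(-49311) = 38439/((4*77²)) - 9548/(-49311) = 38439/((4*5929)) - 9548*(-1/49311) = 38439/23716 + 9548/49311 = 2121905897/1169459676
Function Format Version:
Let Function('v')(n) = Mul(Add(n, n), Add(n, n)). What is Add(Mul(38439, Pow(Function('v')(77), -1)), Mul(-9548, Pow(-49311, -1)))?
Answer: Rational(2121905897, 1169459676) ≈ 1.8144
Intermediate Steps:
Function('v')(n) = Mul(4, Pow(n, 2)) (Function('v')(n) = Mul(Mul(2, n), Mul(2, n)) = Mul(4, Pow(n, 2)))
Add(Mul(38439, Pow(Function('v')(77), -1)), Mul(-9548, Pow(-49311, -1))) = Add(Mul(38439, Pow(Mul(4, Pow(77, 2)), -1)), Mul(-9548, Pow(-49311, -1))) = Add(Mul(38439, Pow(Mul(4, 5929), -1)), Mul(-9548, Rational(-1, 49311))) = Add(Mul(38439, Pow(23716, -1)), Rational(9548, 49311)) = Add(Mul(38439, Rational(1, 23716)), Rational(9548, 49311)) = Add(Rational(38439, 23716), Rational(9548, 49311)) = Rational(2121905897, 1169459676)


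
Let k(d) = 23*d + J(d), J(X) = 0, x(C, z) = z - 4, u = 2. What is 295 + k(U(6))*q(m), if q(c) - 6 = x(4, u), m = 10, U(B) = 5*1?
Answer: 755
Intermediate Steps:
x(C, z) = -4 + z
U(B) = 5
q(c) = 4 (q(c) = 6 + (-4 + 2) = 6 - 2 = 4)
k(d) = 23*d (k(d) = 23*d + 0 = 23*d)
295 + k(U(6))*q(m) = 295 + (23*5)*4 = 295 + 115*4 = 295 + 460 = 755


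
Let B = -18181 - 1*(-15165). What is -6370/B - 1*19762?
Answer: -2292147/116 ≈ -19760.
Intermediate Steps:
B = -3016 (B = -18181 + 15165 = -3016)
-6370/B - 1*19762 = -6370/(-3016) - 1*19762 = -6370*(-1/3016) - 19762 = 245/116 - 19762 = -2292147/116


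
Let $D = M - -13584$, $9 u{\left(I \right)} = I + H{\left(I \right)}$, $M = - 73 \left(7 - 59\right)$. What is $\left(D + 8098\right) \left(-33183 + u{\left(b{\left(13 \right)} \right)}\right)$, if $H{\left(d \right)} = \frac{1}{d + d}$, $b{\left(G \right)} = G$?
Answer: $- \frac{32970582979}{39} \approx -8.454 \cdot 10^{8}$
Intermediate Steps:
$M = 3796$ ($M = \left(-73\right) \left(-52\right) = 3796$)
$H{\left(d \right)} = \frac{1}{2 d}$
$u{\left(I \right)} = \frac{I}{9} + \frac{1}{18 I}$ ($u{\left(I \right)} = \frac{I + \frac{1}{2 I}}{9} = \frac{I}{9} + \frac{1}{18 I}$)
$D = 17380$ ($D = 3796 - -13584 = 3796 + 13584 = 17380$)
$\left(D + 8098\right) \left(-33183 + u{\left(b{\left(13 \right)} \right)}\right) = \left(17380 + 8098\right) \left(-33183 + \left(\frac{1}{9} \cdot 13 + \frac{1}{18 \cdot 13}\right)\right) = 25478 \left(-33183 + \left(\frac{13}{9} + \frac{1}{18} \cdot \frac{1}{13}\right)\right) = 25478 \left(-33183 + \left(\frac{13}{9} + \frac{1}{234}\right)\right) = 25478 \left(-33183 + \frac{113}{78}\right) = 25478 \left(- \frac{2588161}{78}\right) = - \frac{32970582979}{39}$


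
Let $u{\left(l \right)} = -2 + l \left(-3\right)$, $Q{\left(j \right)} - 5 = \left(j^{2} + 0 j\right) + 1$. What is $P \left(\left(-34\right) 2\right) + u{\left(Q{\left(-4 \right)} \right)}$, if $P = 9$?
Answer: $-680$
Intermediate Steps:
$Q{\left(j \right)} = 6 + j^{2}$ ($Q{\left(j \right)} = 5 + \left(\left(j^{2} + 0 j\right) + 1\right) = 5 + \left(\left(j^{2} + 0\right) + 1\right) = 5 + \left(j^{2} + 1\right) = 5 + \left(1 + j^{2}\right) = 6 + j^{2}$)
$u{\left(l \right)} = -2 - 3 l$
$P \left(\left(-34\right) 2\right) + u{\left(Q{\left(-4 \right)} \right)} = 9 \left(\left(-34\right) 2\right) - \left(2 + 3 \left(6 + \left(-4\right)^{2}\right)\right) = 9 \left(-68\right) - \left(2 + 3 \left(6 + 16\right)\right) = -612 - 68 = -680$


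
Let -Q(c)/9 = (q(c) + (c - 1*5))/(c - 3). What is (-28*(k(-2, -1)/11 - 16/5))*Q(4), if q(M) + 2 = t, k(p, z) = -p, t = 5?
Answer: -83664/55 ≈ -1521.2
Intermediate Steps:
q(M) = 3 (q(M) = -2 + 5 = 3)
Q(c) = -9*(-2 + c)/(-3 + c) (Q(c) = -9*(3 + (c - 1*5))/(c - 3) = -9*(3 + (c - 5))/(-3 + c) = -9*(3 + (-5 + c))/(-3 + c) = -9*(-2 + c)/(-3 + c))
(-28*(k(-2, -1)/11 - 16/5))*Q(4) = (-28*(-1*(-2)/11 - 16/5))*(9*(2 - 1*4)/(-3 + 4)) = (-28*(2*(1/11) - 16*⅕))*(9*(2 - 4)/1) = (-28*(2/11 - 16/5))*(9*1*(-2)) = -28*(-166/55)*(-18) = (4648/55)*(-18) = -83664/55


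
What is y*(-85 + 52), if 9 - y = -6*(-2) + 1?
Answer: 132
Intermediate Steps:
y = -4 (y = 9 - (-6*(-2) + 1) = 9 - (12 + 1) = 9 - 1*13 = 9 - 13 = -4)
y*(-85 + 52) = -4*(-85 + 52) = -4*(-33) = 132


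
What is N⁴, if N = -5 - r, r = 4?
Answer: 6561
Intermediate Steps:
N = -9 (N = -5 - 1*4 = -5 - 4 = -9)
N⁴ = (-9)⁴ = 6561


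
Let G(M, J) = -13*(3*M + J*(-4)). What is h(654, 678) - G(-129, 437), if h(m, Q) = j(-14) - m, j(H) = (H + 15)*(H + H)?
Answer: -28437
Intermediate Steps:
j(H) = 2*H*(15 + H) (j(H) = (15 + H)*(2*H) = 2*H*(15 + H))
h(m, Q) = -28 - m (h(m, Q) = 2*(-14)*(15 - 14) - m = 2*(-14)*1 - m = -28 - m)
G(M, J) = -39*M + 52*J (G(M, J) = -13*(3*M - 4*J) = -13*(-4*J + 3*M) = -39*M + 52*J)
h(654, 678) - G(-129, 437) = (-28 - 1*654) - (-39*(-129) + 52*437) = (-28 - 654) - (5031 + 22724) = -682 - 1*27755 = -682 - 27755 = -28437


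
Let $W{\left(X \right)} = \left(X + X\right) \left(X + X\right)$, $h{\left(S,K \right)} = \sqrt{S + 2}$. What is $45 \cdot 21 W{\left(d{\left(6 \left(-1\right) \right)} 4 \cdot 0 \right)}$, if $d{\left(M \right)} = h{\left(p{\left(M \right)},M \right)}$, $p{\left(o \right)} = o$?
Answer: $0$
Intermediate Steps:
$h{\left(S,K \right)} = \sqrt{2 + S}$
$d{\left(M \right)} = \sqrt{2 + M}$
$W{\left(X \right)} = 4 X^{2}$ ($W{\left(X \right)} = 2 X 2 X = 4 X^{2}$)
$45 \cdot 21 W{\left(d{\left(6 \left(-1\right) \right)} 4 \cdot 0 \right)} = 45 \cdot 21 \cdot 4 \left(\sqrt{2 + 6 \left(-1\right)} 4 \cdot 0\right)^{2} = 945 \cdot 4 \left(\sqrt{2 - 6} \cdot 4 \cdot 0\right)^{2} = 945 \cdot 4 \left(\sqrt{-4} \cdot 4 \cdot 0\right)^{2} = 945 \cdot 4 \left(2 i 4 \cdot 0\right)^{2} = 945 \cdot 4 \left(8 i 0\right)^{2} = 945 \cdot 4 \cdot 0^{2} = 945 \cdot 4 \cdot 0 = 945 \cdot 0 = 0$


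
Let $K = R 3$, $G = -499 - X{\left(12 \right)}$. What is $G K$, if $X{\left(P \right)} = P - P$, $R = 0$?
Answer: $0$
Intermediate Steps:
$X{\left(P \right)} = 0$
$G = -499$ ($G = -499 - 0 = -499 + 0 = -499$)
$K = 0$ ($K = 0 \cdot 3 = 0$)
$G K = \left(-499\right) 0 = 0$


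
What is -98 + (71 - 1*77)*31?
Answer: -284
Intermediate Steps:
-98 + (71 - 1*77)*31 = -98 + (71 - 77)*31 = -98 - 6*31 = -98 - 186 = -284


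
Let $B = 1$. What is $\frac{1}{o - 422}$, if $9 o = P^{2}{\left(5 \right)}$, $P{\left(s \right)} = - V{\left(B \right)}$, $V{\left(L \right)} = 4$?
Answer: $- \frac{9}{3782} \approx -0.0023797$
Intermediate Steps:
$P{\left(s \right)} = -4$ ($P{\left(s \right)} = \left(-1\right) 4 = -4$)
$o = \frac{16}{9}$ ($o = \frac{\left(-4\right)^{2}}{9} = \frac{1}{9} \cdot 16 = \frac{16}{9} \approx 1.7778$)
$\frac{1}{o - 422} = \frac{1}{\frac{16}{9} - 422} = \frac{1}{- \frac{3782}{9}} = - \frac{9}{3782}$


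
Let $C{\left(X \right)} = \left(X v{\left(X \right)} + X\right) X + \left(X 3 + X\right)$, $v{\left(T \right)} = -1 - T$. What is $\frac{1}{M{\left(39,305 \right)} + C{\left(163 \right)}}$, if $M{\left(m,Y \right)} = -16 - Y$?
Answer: $- \frac{1}{4330416} \approx -2.3092 \cdot 10^{-7}$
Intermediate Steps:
$C{\left(X \right)} = 4 X + X \left(X + X \left(-1 - X\right)\right)$ ($C{\left(X \right)} = \left(X \left(-1 - X\right) + X\right) X + \left(X 3 + X\right) = \left(X + X \left(-1 - X\right)\right) X + \left(3 X + X\right) = X \left(X + X \left(-1 - X\right)\right) + 4 X = 4 X + X \left(X + X \left(-1 - X\right)\right)$)
$\frac{1}{M{\left(39,305 \right)} + C{\left(163 \right)}} = \frac{1}{\left(-16 - 305\right) + 163 \left(4 - 163^{2}\right)} = \frac{1}{\left(-16 - 305\right) + 163 \left(4 - 26569\right)} = \frac{1}{-321 + 163 \left(4 - 26569\right)} = \frac{1}{-321 + 163 \left(-26565\right)} = \frac{1}{-321 - 4330095} = \frac{1}{-4330416} = - \frac{1}{4330416}$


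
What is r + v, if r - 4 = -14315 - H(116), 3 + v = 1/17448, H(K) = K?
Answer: -251774639/17448 ≈ -14430.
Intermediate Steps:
v = -52343/17448 (v = -3 + 1/17448 = -52343/17448 ≈ -2.9999)
r = -14427 (r = 4 + (-14315 - 1*116) = 4 + (-14315 - 116) = 4 - 14431 = -14427)
r + v = -14427 - 52343/17448 = -251774639/17448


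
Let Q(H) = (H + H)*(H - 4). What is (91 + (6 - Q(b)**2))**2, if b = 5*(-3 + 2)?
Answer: 64048009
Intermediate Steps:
b = -5 (b = 5*(-1) = -5)
Q(H) = 2*H*(-4 + H) (Q(H) = (2*H)*(-4 + H) = 2*H*(-4 + H))
(91 + (6 - Q(b)**2))**2 = (91 + (6 - (2*(-5)*(-4 - 5))**2))**2 = (91 + (6 - (2*(-5)*(-9))**2))**2 = (91 + (6 - 1*90**2))**2 = (91 + (6 - 1*8100))**2 = (91 + (6 - 8100))**2 = (91 - 8094)**2 = (-8003)**2 = 64048009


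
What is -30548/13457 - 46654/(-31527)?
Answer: -335263918/424258839 ≈ -0.79023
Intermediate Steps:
-30548/13457 - 46654/(-31527) = -30548*1/13457 - 46654*(-1/31527) = -30548/13457 + 46654/31527 = -335263918/424258839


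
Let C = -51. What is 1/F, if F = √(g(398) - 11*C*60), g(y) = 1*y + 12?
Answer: √34070/34070 ≈ 0.0054177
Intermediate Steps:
g(y) = 12 + y (g(y) = y + 12 = 12 + y)
F = √34070 (F = √((12 + 398) - 11*(-51)*60) = √(410 + 561*60) = √(410 + 33660) = √34070 ≈ 184.58)
1/F = 1/(√34070) = √34070/34070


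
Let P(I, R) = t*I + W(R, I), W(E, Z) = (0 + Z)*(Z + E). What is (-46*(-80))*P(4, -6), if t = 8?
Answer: 88320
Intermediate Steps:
W(E, Z) = Z*(E + Z)
P(I, R) = 8*I + I*(I + R) (P(I, R) = 8*I + I*(R + I) = 8*I + I*(I + R))
(-46*(-80))*P(4, -6) = (-46*(-80))*(4*(8 + 4 - 6)) = 3680*(4*6) = 3680*24 = 88320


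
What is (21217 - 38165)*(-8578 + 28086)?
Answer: -330621584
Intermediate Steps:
(21217 - 38165)*(-8578 + 28086) = -16948*19508 = -330621584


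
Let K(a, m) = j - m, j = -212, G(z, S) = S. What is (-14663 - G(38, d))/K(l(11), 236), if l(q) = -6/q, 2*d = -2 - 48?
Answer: 7319/224 ≈ 32.674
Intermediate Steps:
d = -25 (d = (-2 - 48)/2 = (1/2)*(-50) = -25)
K(a, m) = -212 - m
(-14663 - G(38, d))/K(l(11), 236) = (-14663 - 1*(-25))/(-212 - 1*236) = (-14663 + 25)/(-212 - 236) = -14638/(-448) = -14638*(-1/448) = 7319/224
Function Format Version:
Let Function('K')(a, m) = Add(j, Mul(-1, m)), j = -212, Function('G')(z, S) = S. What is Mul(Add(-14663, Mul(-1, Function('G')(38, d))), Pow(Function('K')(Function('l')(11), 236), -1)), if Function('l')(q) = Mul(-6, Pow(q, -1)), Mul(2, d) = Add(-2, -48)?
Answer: Rational(7319, 224) ≈ 32.674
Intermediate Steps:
d = -25 (d = Mul(Rational(1, 2), Add(-2, -48)) = Mul(Rational(1, 2), -50) = -25)
Function('K')(a, m) = Add(-212, Mul(-1, m))
Mul(Add(-14663, Mul(-1, Function('G')(38, d))), Pow(Function('K')(Function('l')(11), 236), -1)) = Mul(Add(-14663, Mul(-1, -25)), Pow(Add(-212, Mul(-1, 236)), -1)) = Mul(Add(-14663, 25), Pow(Add(-212, -236), -1)) = Mul(-14638, Pow(-448, -1)) = Mul(-14638, Rational(-1, 448)) = Rational(7319, 224)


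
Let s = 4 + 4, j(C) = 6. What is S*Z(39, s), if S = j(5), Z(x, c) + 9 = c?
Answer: -6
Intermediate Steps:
s = 8
Z(x, c) = -9 + c
S = 6
S*Z(39, s) = 6*(-9 + 8) = 6*(-1) = -6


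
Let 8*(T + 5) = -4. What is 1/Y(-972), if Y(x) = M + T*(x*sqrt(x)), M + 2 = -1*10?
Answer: -1/2314957008 - 2673*I*sqrt(3)/771652336 ≈ -4.3197e-10 - 5.9998e-6*I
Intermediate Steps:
M = -12 (M = -2 - 1*10 = -2 - 10 = -12)
T = -11/2 (T = -5 + (1/8)*(-4) = -5 - 1/2 = -11/2 ≈ -5.5000)
Y(x) = -12 - 11*x**(3/2)/2 (Y(x) = -12 - 11*x*sqrt(x)/2 = -12 - 11*x**(3/2)/2)
1/Y(-972) = 1/(-12 - (-96228)*I*sqrt(3)) = 1/(-12 + 96228*I*sqrt(3))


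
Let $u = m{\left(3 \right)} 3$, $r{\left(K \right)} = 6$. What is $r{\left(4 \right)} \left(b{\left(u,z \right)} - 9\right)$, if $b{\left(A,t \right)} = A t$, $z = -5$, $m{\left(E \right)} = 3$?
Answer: $-324$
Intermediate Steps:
$u = 9$ ($u = 3 \cdot 3 = 9$)
$r{\left(4 \right)} \left(b{\left(u,z \right)} - 9\right) = 6 \left(9 \left(-5\right) - 9\right) = 6 \left(-45 - 9\right) = 6 \left(-54\right) = -324$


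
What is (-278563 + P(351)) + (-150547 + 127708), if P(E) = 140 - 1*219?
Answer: -301481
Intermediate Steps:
P(E) = -79 (P(E) = 140 - 219 = -79)
(-278563 + P(351)) + (-150547 + 127708) = (-278563 - 79) + (-150547 + 127708) = -278642 - 22839 = -301481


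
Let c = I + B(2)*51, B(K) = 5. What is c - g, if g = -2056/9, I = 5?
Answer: 4396/9 ≈ 488.44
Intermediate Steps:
g = -2056/9 (g = -2056*⅑ = -2056/9 ≈ -228.44)
c = 260 (c = 5 + 5*51 = 5 + 255 = 260)
c - g = 260 - 1*(-2056/9) = 260 + 2056/9 = 4396/9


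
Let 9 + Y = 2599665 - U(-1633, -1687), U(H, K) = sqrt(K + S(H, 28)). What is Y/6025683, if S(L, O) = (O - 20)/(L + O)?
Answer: 866552/2008561 - I*sqrt(4345767015)/9671221215 ≈ 0.43143 - 6.8163e-6*I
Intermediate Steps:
S(L, O) = (-20 + O)/(L + O)
U(H, K) = sqrt(K + 8/(28 + H)) (U(H, K) = sqrt(K + (-20 + 28)/(H + 28)) = sqrt(K + 8/(28 + H)))
Y = 2599656 - I*sqrt(4345767015)/1605 (Y = -9 + (2599665 - sqrt((8 - 1687*(28 - 1633))/(28 - 1633))) = -9 + (2599665 - sqrt((8 - 1687*(-1605))/(-1605))) = -9 + (2599665 - sqrt(-(8 + 2707635)/1605)) = -9 + (2599665 - sqrt(-1/1605*2707643)) = -9 + (2599665 - sqrt(-2707643/1605)) = -9 + (2599665 - I*sqrt(4345767015)/1605) = 2599656 - I*sqrt(4345767015)/1605 ≈ 2.5997e+6 - 41.073*I)
Y/6025683 = (2599656 - I*sqrt(4345767015)/1605)/6025683 = (2599656 - I*sqrt(4345767015)/1605)*(1/6025683) = 866552/2008561 - I*sqrt(4345767015)/9671221215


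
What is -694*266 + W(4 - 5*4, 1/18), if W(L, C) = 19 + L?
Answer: -184601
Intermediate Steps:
-694*266 + W(4 - 5*4, 1/18) = -694*266 + (19 + (4 - 5*4)) = -184604 + (19 + (4 - 20)) = -184604 + (19 - 16) = -184604 + 3 = -184601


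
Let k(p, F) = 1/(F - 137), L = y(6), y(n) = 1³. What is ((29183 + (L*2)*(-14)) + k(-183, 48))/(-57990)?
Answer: -1297397/2580555 ≈ -0.50276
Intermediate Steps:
y(n) = 1
L = 1
k(p, F) = 1/(-137 + F)
((29183 + (L*2)*(-14)) + k(-183, 48))/(-57990) = ((29183 + (1*2)*(-14)) + 1/(-137 + 48))/(-57990) = ((29183 + 2*(-14)) + 1/(-89))*(-1/57990) = ((29183 - 28) - 1/89)*(-1/57990) = (29155 - 1/89)*(-1/57990) = (2594794/89)*(-1/57990) = -1297397/2580555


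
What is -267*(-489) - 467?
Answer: 130096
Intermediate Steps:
-267*(-489) - 467 = 130563 - 467 = 130096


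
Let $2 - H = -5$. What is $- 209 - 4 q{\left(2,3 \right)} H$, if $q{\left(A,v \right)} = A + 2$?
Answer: $23408$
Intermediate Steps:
$q{\left(A,v \right)} = 2 + A$
$H = 7$ ($H = 2 - -5 = 2 + 5 = 7$)
$- 209 - 4 q{\left(2,3 \right)} H = - 209 - 4 \left(2 + 2\right) 7 = - 209 \left(-4\right) 4 \cdot 7 = - 209 \left(\left(-16\right) 7\right) = \left(-209\right) \left(-112\right) = 23408$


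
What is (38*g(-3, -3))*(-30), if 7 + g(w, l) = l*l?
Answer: -2280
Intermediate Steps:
g(w, l) = -7 + l² (g(w, l) = -7 + l*l = -7 + l²)
(38*g(-3, -3))*(-30) = (38*(-7 + (-3)²))*(-30) = (38*(-7 + 9))*(-30) = (38*2)*(-30) = 76*(-30) = -2280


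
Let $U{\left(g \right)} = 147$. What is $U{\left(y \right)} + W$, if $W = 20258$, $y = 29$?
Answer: $20405$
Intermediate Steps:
$U{\left(y \right)} + W = 147 + 20258 = 20405$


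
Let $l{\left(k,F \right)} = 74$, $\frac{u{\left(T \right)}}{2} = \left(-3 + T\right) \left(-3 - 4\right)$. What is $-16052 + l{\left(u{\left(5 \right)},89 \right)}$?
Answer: $-15978$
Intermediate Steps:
$u{\left(T \right)} = 42 - 14 T$ ($u{\left(T \right)} = 2 \left(-3 + T\right) \left(-3 - 4\right) = 2 \left(-3 + T\right) \left(-7\right) = 2 \left(21 - 7 T\right) = 42 - 14 T$)
$-16052 + l{\left(u{\left(5 \right)},89 \right)} = -16052 + 74 = -15978$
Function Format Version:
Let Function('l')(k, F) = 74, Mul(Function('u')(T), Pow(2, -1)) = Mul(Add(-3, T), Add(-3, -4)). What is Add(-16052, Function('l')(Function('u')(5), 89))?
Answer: -15978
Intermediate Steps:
Function('u')(T) = Add(42, Mul(-14, T)) (Function('u')(T) = Mul(2, Mul(Add(-3, T), Add(-3, -4))) = Mul(2, Mul(Add(-3, T), -7)) = Mul(2, Add(21, Mul(-7, T))) = Add(42, Mul(-14, T)))
Add(-16052, Function('l')(Function('u')(5), 89)) = Add(-16052, 74) = -15978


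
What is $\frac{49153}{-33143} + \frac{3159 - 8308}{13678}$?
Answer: $- \frac{842968041}{453329954} \approx -1.8595$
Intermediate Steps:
$\frac{49153}{-33143} + \frac{3159 - 8308}{13678} = 49153 \left(- \frac{1}{33143}\right) - \frac{5149}{13678} = - \frac{49153}{33143} - \frac{5149}{13678} = - \frac{842968041}{453329954}$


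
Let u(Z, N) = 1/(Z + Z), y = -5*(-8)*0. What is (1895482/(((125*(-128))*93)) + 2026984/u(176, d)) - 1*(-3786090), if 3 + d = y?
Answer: 533659635804259/744000 ≈ 7.1728e+8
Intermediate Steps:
y = 0 (y = 40*0 = 0)
d = -3 (d = -3 + 0 = -3)
u(Z, N) = 1/(2*Z)
(1895482/(((125*(-128))*93)) + 2026984/u(176, d)) - 1*(-3786090) = (1895482/(((125*(-128))*93)) + 2026984/(((1/2)/176))) - 1*(-3786090) = (1895482/((-16000*93)) + 2026984/(((1/2)*(1/176)))) + 3786090 = (1895482/(-1488000) + 2026984/(1/352)) + 3786090 = (1895482*(-1/1488000) + 2026984*352) + 3786090 = (-947741/744000 + 713498368) + 3786090 = 530842784844259/744000 + 3786090 = 533659635804259/744000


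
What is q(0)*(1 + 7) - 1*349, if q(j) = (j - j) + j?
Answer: -349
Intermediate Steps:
q(j) = j (q(j) = 0 + j = j)
q(0)*(1 + 7) - 1*349 = 0*(1 + 7) - 1*349 = 0*8 - 349 = 0 - 349 = -349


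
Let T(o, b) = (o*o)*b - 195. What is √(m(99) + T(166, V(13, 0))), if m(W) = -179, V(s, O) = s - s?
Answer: I*√374 ≈ 19.339*I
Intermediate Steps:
V(s, O) = 0
T(o, b) = -195 + b*o² (T(o, b) = o²*b - 195 = b*o² - 195 = -195 + b*o²)
√(m(99) + T(166, V(13, 0))) = √(-179 + (-195 + 0*166²)) = √(-179 + (-195 + 0*27556)) = √(-179 + (-195 + 0)) = √(-179 - 195) = √(-374) = I*√374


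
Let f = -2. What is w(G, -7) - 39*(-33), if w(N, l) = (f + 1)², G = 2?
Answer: 1288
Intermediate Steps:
w(N, l) = 1 (w(N, l) = (-2 + 1)² = (-1)² = 1)
w(G, -7) - 39*(-33) = 1 - 39*(-33) = 1 + 1287 = 1288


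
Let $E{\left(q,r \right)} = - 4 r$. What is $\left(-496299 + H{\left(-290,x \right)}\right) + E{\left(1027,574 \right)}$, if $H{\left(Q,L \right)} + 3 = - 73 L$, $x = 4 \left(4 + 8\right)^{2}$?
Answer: $-540646$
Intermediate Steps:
$x = 576$ ($x = 4 \cdot 12^{2} = 4 \cdot 144 = 576$)
$H{\left(Q,L \right)} = -3 - 73 L$
$\left(-496299 + H{\left(-290,x \right)}\right) + E{\left(1027,574 \right)} = \left(-496299 - 42051\right) - 2296 = -538350 - 2296 = -540646$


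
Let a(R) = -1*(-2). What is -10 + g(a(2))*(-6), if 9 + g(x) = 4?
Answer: 20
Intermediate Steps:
a(R) = 2
g(x) = -5 (g(x) = -9 + 4 = -5)
-10 + g(a(2))*(-6) = -10 - 5*(-6) = -10 + 30 = 20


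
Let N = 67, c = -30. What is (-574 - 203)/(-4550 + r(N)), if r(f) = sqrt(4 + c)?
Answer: 45325/265417 + 259*I*sqrt(26)/6900842 ≈ 0.17077 + 0.00019137*I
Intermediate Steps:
r(f) = I*sqrt(26) (r(f) = sqrt(4 - 30) = sqrt(-26) = I*sqrt(26))
(-574 - 203)/(-4550 + r(N)) = (-574 - 203)/(-4550 + I*sqrt(26)) = -777/(-4550 + I*sqrt(26))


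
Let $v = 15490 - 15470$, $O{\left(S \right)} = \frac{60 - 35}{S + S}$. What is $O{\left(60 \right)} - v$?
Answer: $- \frac{475}{24} \approx -19.792$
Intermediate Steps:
$O{\left(S \right)} = \frac{25}{2 S}$
$v = 20$
$O{\left(60 \right)} - v = \frac{25}{2 \cdot 60} - 20 = \frac{25}{2} \cdot \frac{1}{60} - 20 = \frac{5}{24} - 20 = - \frac{475}{24}$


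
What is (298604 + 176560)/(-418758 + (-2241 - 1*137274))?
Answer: -158388/186091 ≈ -0.85113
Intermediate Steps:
(298604 + 176560)/(-418758 + (-2241 - 1*137274)) = 475164/(-418758 + (-2241 - 137274)) = 475164/(-418758 - 139515) = 475164/(-558273) = 475164*(-1/558273) = -158388/186091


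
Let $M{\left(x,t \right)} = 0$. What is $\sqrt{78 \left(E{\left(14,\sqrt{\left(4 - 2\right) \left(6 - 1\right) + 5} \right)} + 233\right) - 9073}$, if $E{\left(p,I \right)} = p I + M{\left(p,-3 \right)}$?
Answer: $\sqrt{9101 + 1092 \sqrt{15}} \approx 115.46$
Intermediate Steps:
$E{\left(p,I \right)} = I p$ ($E{\left(p,I \right)} = p I + 0 = I p + 0 = I p$)
$\sqrt{78 \left(E{\left(14,\sqrt{\left(4 - 2\right) \left(6 - 1\right) + 5} \right)} + 233\right) - 9073} = \sqrt{78 \left(\sqrt{\left(4 - 2\right) \left(6 - 1\right) + 5} \cdot 14 + 233\right) - 9073} = \sqrt{78 \left(\sqrt{2 \cdot 5 + 5} \cdot 14 + 233\right) - 9073} = \sqrt{78 \left(\sqrt{10 + 5} \cdot 14 + 233\right) - 9073} = \sqrt{78 \left(\sqrt{15} \cdot 14 + 233\right) - 9073} = \sqrt{78 \left(14 \sqrt{15} + 233\right) - 9073} = \sqrt{78 \left(233 + 14 \sqrt{15}\right) - 9073} = \sqrt{\left(18174 + 1092 \sqrt{15}\right) - 9073} = \sqrt{9101 + 1092 \sqrt{15}}$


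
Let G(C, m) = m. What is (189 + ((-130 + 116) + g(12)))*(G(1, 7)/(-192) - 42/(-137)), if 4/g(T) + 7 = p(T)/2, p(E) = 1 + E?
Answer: 1186535/26304 ≈ 45.109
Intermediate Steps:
g(T) = 4/(-13/2 + T/2) (g(T) = 4/(-7 + (1 + T)/2) = 4/(-7 + (1 + T)*(½)) = 4/(-7 + (½ + T/2)) = 4/(-13/2 + T/2))
(189 + ((-130 + 116) + g(12)))*(G(1, 7)/(-192) - 42/(-137)) = (189 + ((-130 + 116) + 8/(-13 + 12)))*(7/(-192) - 42/(-137)) = (189 + (-14 + 8/(-1)))*(7*(-1/192) - 42*(-1/137)) = (189 + (-14 + 8*(-1)))*(-7/192 + 42/137) = (189 + (-14 - 8))*(7105/26304) = (189 - 22)*(7105/26304) = 167*(7105/26304) = 1186535/26304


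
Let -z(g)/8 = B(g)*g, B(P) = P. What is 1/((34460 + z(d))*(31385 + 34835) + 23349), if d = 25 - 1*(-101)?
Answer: -1/6128505211 ≈ -1.6317e-10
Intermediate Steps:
d = 126 (d = 25 + 101 = 126)
z(g) = -8*g² (z(g) = -8*g*g = -8*g²)
1/((34460 + z(d))*(31385 + 34835) + 23349) = 1/((34460 - 8*126²)*(31385 + 34835) + 23349) = 1/((34460 - 8*15876)*66220 + 23349) = 1/((34460 - 127008)*66220 + 23349) = 1/(-92548*66220 + 23349) = 1/(-6128528560 + 23349) = 1/(-6128505211) = -1/6128505211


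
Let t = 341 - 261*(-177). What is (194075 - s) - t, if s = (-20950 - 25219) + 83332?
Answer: 110374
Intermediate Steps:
s = 37163 (s = -46169 + 83332 = 37163)
t = 46538 (t = 341 + 46197 = 46538)
(194075 - s) - t = (194075 - 1*37163) - 1*46538 = (194075 - 37163) - 46538 = 156912 - 46538 = 110374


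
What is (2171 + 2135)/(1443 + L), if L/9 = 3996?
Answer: 4306/37407 ≈ 0.11511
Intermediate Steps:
L = 35964 (L = 9*3996 = 35964)
(2171 + 2135)/(1443 + L) = (2171 + 2135)/(1443 + 35964) = 4306/37407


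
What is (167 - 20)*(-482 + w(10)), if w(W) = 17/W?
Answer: -706041/10 ≈ -70604.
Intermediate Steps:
(167 - 20)*(-482 + w(10)) = (167 - 20)*(-482 + 17/10) = 147*(-482 + 17*(1/10)) = 147*(-482 + 17/10) = 147*(-4803/10) = -706041/10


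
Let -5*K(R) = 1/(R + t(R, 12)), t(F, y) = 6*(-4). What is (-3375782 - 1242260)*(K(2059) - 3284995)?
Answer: 14032476514225572/925 ≈ 1.5170e+13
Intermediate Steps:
t(F, y) = -24
K(R) = -1/(5*(-24 + R)) (K(R) = -1/(5*(R - 24)) = -1/(5*(-24 + R)))
(-3375782 - 1242260)*(K(2059) - 3284995) = (-3375782 - 1242260)*(-1/(-120 + 5*2059) - 3284995) = -4618042*(-1/(-120 + 10295) - 3284995) = -4618042*(-1/10175 - 3284995) = -4618042*(-33424824126/10175) = 14032476514225572/925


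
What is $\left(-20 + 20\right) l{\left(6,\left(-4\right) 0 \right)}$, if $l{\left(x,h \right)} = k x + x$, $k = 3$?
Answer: $0$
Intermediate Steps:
$l{\left(x,h \right)} = 4 x$ ($l{\left(x,h \right)} = 3 x + x = 4 x$)
$\left(-20 + 20\right) l{\left(6,\left(-4\right) 0 \right)} = \left(-20 + 20\right) 4 \cdot 6 = 0 \cdot 24 = 0$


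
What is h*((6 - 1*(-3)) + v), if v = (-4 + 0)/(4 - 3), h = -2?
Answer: -10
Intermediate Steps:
v = -4 (v = -4/1 = -4*1 = -4)
h*((6 - 1*(-3)) + v) = -2*((6 - 1*(-3)) - 4) = -2*((6 + 3) - 4) = -2*(9 - 4) = -2*5 = -10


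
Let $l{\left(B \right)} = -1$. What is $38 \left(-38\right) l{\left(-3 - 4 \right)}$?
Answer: $1444$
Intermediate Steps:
$38 \left(-38\right) l{\left(-3 - 4 \right)} = 38 \left(-38\right) \left(-1\right) = \left(-1444\right) \left(-1\right) = 1444$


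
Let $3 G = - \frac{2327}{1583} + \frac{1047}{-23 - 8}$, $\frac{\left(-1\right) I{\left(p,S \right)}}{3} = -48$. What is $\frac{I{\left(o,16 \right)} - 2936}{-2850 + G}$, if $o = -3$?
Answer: $\frac{51379431}{52662961} \approx 0.97563$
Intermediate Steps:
$I{\left(p,S \right)} = 144$ ($I{\left(p,S \right)} = \left(-3\right) \left(-48\right) = 144$)
$G = - \frac{1729538}{147219}$ ($G = \frac{- \frac{2327}{1583} + \frac{1047}{-23 - 8}}{3} = \frac{\left(-2327\right) \frac{1}{1583} + \frac{1047}{-23 - 8}}{3} = \frac{- \frac{2327}{1583} + \frac{1047}{-31}}{3} = \frac{- \frac{2327}{1583} + 1047 \left(- \frac{1}{31}\right)}{3} = \frac{- \frac{2327}{1583} - \frac{1047}{31}}{3} = \frac{1}{3} \left(- \frac{1729538}{49073}\right) = - \frac{1729538}{147219} \approx -11.748$)
$\frac{I{\left(o,16 \right)} - 2936}{-2850 + G} = \frac{144 - 2936}{-2850 - \frac{1729538}{147219}} = - \frac{2792}{- \frac{421303688}{147219}} = \left(-2792\right) \left(- \frac{147219}{421303688}\right) = \frac{51379431}{52662961}$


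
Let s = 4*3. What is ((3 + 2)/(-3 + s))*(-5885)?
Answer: -29425/9 ≈ -3269.4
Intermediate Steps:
s = 12
((3 + 2)/(-3 + s))*(-5885) = ((3 + 2)/(-3 + 12))*(-5885) = (5/9)*(-5885) = -29425/9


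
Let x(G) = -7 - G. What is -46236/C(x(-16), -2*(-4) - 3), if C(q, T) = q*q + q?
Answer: -7706/15 ≈ -513.73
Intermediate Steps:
C(q, T) = q + q**2 (C(q, T) = q**2 + q = q + q**2)
-46236/C(x(-16), -2*(-4) - 3) = -46236*1/((1 + (-7 - 1*(-16)))*(-7 - 1*(-16))) = -46236*1/((1 + (-7 + 16))*(-7 + 16)) = -46236*1/(9*(1 + 9)) = -46236/(9*10) = -46236/90 = -46236*1/90 = -7706/15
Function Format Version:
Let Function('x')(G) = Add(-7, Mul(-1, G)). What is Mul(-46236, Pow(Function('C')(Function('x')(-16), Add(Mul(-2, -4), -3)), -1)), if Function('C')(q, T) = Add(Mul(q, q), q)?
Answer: Rational(-7706, 15) ≈ -513.73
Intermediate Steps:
Function('C')(q, T) = Add(q, Pow(q, 2)) (Function('C')(q, T) = Add(Pow(q, 2), q) = Add(q, Pow(q, 2)))
Mul(-46236, Pow(Function('C')(Function('x')(-16), Add(Mul(-2, -4), -3)), -1)) = Mul(-46236, Pow(Mul(Add(-7, Mul(-1, -16)), Add(1, Add(-7, Mul(-1, -16)))), -1)) = Mul(-46236, Pow(Mul(Add(-7, 16), Add(1, Add(-7, 16))), -1)) = Mul(-46236, Pow(Mul(9, Add(1, 9)), -1)) = Mul(-46236, Pow(Mul(9, 10), -1)) = Mul(-46236, Pow(90, -1)) = Mul(-46236, Rational(1, 90)) = Rational(-7706, 15)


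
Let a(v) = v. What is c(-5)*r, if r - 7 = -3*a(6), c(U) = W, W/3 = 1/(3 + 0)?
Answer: -11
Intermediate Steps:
W = 1 (W = 3/(3 + 0) = 3/3 = 3*(⅓) = 1)
c(U) = 1
r = -11 (r = 7 - 3*6 = 7 - 18 = -11)
c(-5)*r = 1*(-11) = -11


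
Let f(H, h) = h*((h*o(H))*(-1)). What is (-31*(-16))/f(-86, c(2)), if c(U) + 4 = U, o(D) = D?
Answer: 62/43 ≈ 1.4419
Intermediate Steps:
c(U) = -4 + U
f(H, h) = -H*h² (f(H, h) = h*((h*H)*(-1)) = h*((H*h)*(-1)) = h*(-H*h) = -H*h²)
(-31*(-16))/f(-86, c(2)) = (-31*(-16))/((-1*(-86)*(-4 + 2)²)) = 496/((-1*(-86)*(-2)²)) = 496/((-1*(-86)*4)) = 496/344 = 496*(1/344) = 62/43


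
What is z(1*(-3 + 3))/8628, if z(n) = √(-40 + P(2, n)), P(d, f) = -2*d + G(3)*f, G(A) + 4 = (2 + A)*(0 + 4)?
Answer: I*√11/4314 ≈ 0.0007688*I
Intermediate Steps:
G(A) = 4 + 4*A (G(A) = -4 + (2 + A)*(0 + 4) = -4 + (2 + A)*4 = -4 + (8 + 4*A) = 4 + 4*A)
P(d, f) = -2*d + 16*f (P(d, f) = -2*d + (4 + 4*3)*f = -2*d + (4 + 12)*f = -2*d + 16*f)
z(n) = √(-44 + 16*n) (z(n) = √(-40 + (-2*2 + 16*n)) = √(-40 + (-4 + 16*n)) = √(-44 + 16*n))
z(1*(-3 + 3))/8628 = (2*√(-11 + 4*(1*(-3 + 3))))/8628 = (2*√(-11 + 4*(1*0)))*(1/8628) = (2*√(-11 + 4*0))*(1/8628) = (2*√(-11 + 0))*(1/8628) = (2*√(-11))*(1/8628) = (2*(I*√11))*(1/8628) = (2*I*√11)*(1/8628) = I*√11/4314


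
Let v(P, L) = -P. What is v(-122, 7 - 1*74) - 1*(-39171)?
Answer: 39293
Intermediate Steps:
v(-122, 7 - 1*74) - 1*(-39171) = -1*(-122) - 1*(-39171) = 122 + 39171 = 39293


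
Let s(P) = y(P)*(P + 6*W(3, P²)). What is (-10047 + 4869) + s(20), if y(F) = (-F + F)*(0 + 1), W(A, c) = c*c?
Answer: -5178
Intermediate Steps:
W(A, c) = c²
y(F) = 0 (y(F) = 0*1 = 0)
s(P) = 0 (s(P) = 0*(P + 6*(P²)²) = 0*(P + 6*P⁴) = 0)
(-10047 + 4869) + s(20) = (-10047 + 4869) + 0 = -5178 + 0 = -5178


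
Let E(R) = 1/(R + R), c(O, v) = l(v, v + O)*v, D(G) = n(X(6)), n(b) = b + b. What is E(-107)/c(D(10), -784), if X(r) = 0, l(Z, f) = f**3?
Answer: -1/80849627643904 ≈ -1.2369e-14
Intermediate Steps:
n(b) = 2*b
D(G) = 0 (D(G) = 2*0 = 0)
c(O, v) = v*(O + v)**3 (c(O, v) = (v + O)**3*v = (O + v)**3*v = v*(O + v)**3)
E(R) = 1/(2*R)
E(-107)/c(D(10), -784) = ((1/2)/(-107))/((-784*(0 - 784)**3)) = ((1/2)*(-1/107))/((-784*(-784)**3)) = -1/(214*((-784*(-481890304)))) = -1/214/377801998336 = -1/214*1/377801998336 = -1/80849627643904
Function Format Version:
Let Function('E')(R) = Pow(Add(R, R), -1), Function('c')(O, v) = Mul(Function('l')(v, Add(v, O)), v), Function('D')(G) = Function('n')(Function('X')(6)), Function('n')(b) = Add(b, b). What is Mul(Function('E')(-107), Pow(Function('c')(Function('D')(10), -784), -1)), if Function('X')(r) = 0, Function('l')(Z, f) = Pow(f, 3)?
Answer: Rational(-1, 80849627643904) ≈ -1.2369e-14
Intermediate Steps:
Function('n')(b) = Mul(2, b)
Function('D')(G) = 0 (Function('D')(G) = Mul(2, 0) = 0)
Function('c')(O, v) = Mul(v, Pow(Add(O, v), 3)) (Function('c')(O, v) = Mul(Pow(Add(v, O), 3), v) = Mul(Pow(Add(O, v), 3), v) = Mul(v, Pow(Add(O, v), 3)))
Function('E')(R) = Mul(Rational(1, 2), Pow(R, -1)) (Function('E')(R) = Pow(Mul(2, R), -1) = Mul(Rational(1, 2), Pow(R, -1)))
Mul(Function('E')(-107), Pow(Function('c')(Function('D')(10), -784), -1)) = Mul(Mul(Rational(1, 2), Pow(-107, -1)), Pow(Mul(-784, Pow(Add(0, -784), 3)), -1)) = Mul(Mul(Rational(1, 2), Rational(-1, 107)), Pow(Mul(-784, Pow(-784, 3)), -1)) = Mul(Rational(-1, 214), Pow(Mul(-784, -481890304), -1)) = Mul(Rational(-1, 214), Pow(377801998336, -1)) = Mul(Rational(-1, 214), Rational(1, 377801998336)) = Rational(-1, 80849627643904)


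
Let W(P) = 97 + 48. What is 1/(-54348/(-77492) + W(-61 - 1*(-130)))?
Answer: 19373/2822672 ≈ 0.0068634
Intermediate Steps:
W(P) = 145
1/(-54348/(-77492) + W(-61 - 1*(-130))) = 1/(-54348/(-77492) + 145) = 1/(-54348*(-1/77492) + 145) = 1/(13587/19373 + 145) = 1/(2822672/19373) = 19373/2822672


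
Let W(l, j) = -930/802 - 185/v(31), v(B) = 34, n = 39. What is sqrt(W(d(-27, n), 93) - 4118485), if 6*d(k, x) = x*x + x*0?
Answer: 3*I*sqrt(85063305387610)/13634 ≈ 2029.4*I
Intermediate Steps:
d(k, x) = x**2/6 (d(k, x) = (x*x + x*0)/6 = (x**2 + 0)/6 = x**2/6)
W(l, j) = -89995/13634 (W(l, j) = -930/802 - 185/34 = -930*1/802 - 185*1/34 = -465/401 - 185/34 = -89995/13634)
sqrt(W(d(-27, n), 93) - 4118485) = sqrt(-89995/13634 - 4118485) = sqrt(-56151514485/13634) = 3*I*sqrt(85063305387610)/13634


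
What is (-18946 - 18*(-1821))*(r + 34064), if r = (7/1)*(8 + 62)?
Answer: 477950928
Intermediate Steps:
r = 490 (r = (7*1)*70 = 7*70 = 490)
(-18946 - 18*(-1821))*(r + 34064) = (-18946 - 18*(-1821))*(490 + 34064) = (-18946 + 32778)*34554 = 13832*34554 = 477950928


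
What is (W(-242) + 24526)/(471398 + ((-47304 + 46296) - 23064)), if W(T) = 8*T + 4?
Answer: 1027/20333 ≈ 0.050509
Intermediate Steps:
W(T) = 4 + 8*T
(W(-242) + 24526)/(471398 + ((-47304 + 46296) - 23064)) = ((4 + 8*(-242)) + 24526)/(471398 + ((-47304 + 46296) - 23064)) = ((4 - 1936) + 24526)/(471398 + (-1008 - 23064)) = (-1932 + 24526)/(471398 - 24072) = 22594/447326 = 22594*(1/447326) = 1027/20333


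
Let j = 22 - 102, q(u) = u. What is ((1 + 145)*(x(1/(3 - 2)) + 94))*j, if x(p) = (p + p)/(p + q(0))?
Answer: -1121280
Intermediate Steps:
j = -80
x(p) = 2 (x(p) = (p + p)/(p + 0) = (2*p)/p = 2)
((1 + 145)*(x(1/(3 - 2)) + 94))*j = ((1 + 145)*(2 + 94))*(-80) = (146*96)*(-80) = 14016*(-80) = -1121280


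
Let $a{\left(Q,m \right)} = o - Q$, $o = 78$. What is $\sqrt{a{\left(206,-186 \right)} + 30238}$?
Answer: $\sqrt{30110} \approx 173.52$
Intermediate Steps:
$a{\left(Q,m \right)} = 78 - Q$
$\sqrt{a{\left(206,-186 \right)} + 30238} = \sqrt{\left(78 - 206\right) + 30238} = \sqrt{-128 + 30238} = \sqrt{30110}$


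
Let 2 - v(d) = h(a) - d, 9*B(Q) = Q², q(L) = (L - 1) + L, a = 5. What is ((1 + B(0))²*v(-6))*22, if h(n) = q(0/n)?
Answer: -66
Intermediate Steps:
q(L) = -1 + 2*L (q(L) = (-1 + L) + L = -1 + 2*L)
h(n) = -1 (h(n) = -1 + 2*(0/n) = -1 + 2*0 = -1 + 0 = -1)
B(Q) = Q²/9
v(d) = 3 + d (v(d) = 2 - (-1 - d) = 2 + (1 + d) = 3 + d)
((1 + B(0))²*v(-6))*22 = ((1 + (⅑)*0²)²*(3 - 6))*22 = ((1 + (⅑)*0)²*(-3))*22 = ((1 + 0)²*(-3))*22 = (1²*(-3))*22 = (1*(-3))*22 = -3*22 = -66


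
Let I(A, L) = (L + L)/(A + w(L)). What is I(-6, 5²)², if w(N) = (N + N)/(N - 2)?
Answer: 330625/1936 ≈ 170.78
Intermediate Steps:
w(N) = 2*N/(-2 + N) (w(N) = (2*N)/(-2 + N) = 2*N/(-2 + N))
I(A, L) = 2*L/(A + 2*L/(-2 + L)) (I(A, L) = (L + L)/(A + 2*L/(-2 + L)) = (2*L)/(A + 2*L/(-2 + L)) = 2*L/(A + 2*L/(-2 + L)))
I(-6, 5²)² = (2*5²*(-2 + 5²)/(2*5² - 6*(-2 + 5²)))² = (2*25*(-2 + 25)/(2*25 - 6*(-2 + 25)))² = (2*25*23/(50 - 6*23))² = (2*25*23/(50 - 138))² = (2*25*23/(-88))² = (2*25*(-1/88)*23)² = (-575/44)² = 330625/1936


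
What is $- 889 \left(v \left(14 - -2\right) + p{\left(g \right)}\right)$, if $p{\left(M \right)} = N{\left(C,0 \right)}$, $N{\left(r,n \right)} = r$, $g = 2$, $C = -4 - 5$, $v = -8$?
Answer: $121793$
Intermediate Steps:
$C = -9$
$p{\left(M \right)} = -9$
$- 889 \left(v \left(14 - -2\right) + p{\left(g \right)}\right) = - 889 \left(- 8 \left(14 - -2\right) - 9\right) = - 889 \left(- 8 \left(14 + 2\right) - 9\right) = - 889 \left(\left(-8\right) 16 - 9\right) = - 889 \left(-128 - 9\right) = \left(-889\right) \left(-137\right) = 121793$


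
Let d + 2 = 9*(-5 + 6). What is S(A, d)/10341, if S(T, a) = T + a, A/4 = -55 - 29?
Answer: -329/10341 ≈ -0.031815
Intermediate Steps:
A = -336 (A = 4*(-55 - 29) = 4*(-84) = -336)
d = 7 (d = -2 + 9*(-5 + 6) = -2 + 9*1 = -2 + 9 = 7)
S(A, d)/10341 = (-336 + 7)/10341 = -329*1/10341 = -329/10341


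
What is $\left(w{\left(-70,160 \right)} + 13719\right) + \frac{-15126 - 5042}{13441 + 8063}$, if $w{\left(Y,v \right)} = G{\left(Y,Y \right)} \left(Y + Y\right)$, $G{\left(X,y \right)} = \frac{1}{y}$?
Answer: $\frac{36879527}{2688} \approx 13720.0$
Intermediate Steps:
$w{\left(Y,v \right)} = 2$ ($w{\left(Y,v \right)} = \frac{Y + Y}{Y} = \frac{2 Y}{Y} = 2$)
$\left(w{\left(-70,160 \right)} + 13719\right) + \frac{-15126 - 5042}{13441 + 8063} = \left(2 + 13719\right) + \frac{-15126 - 5042}{13441 + 8063} = 13721 - \frac{20168}{21504} = 13721 - \frac{2521}{2688} = \frac{36879527}{2688}$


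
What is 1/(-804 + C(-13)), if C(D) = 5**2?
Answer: -1/779 ≈ -0.0012837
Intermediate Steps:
C(D) = 25
1/(-804 + C(-13)) = 1/(-804 + 25) = 1/(-779) = -1/779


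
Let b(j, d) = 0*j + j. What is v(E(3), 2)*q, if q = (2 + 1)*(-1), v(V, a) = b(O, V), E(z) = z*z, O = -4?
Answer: 12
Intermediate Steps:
E(z) = z²
b(j, d) = j (b(j, d) = 0 + j = j)
v(V, a) = -4
q = -3 (q = 3*(-1) = -3)
v(E(3), 2)*q = -4*(-3) = 12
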